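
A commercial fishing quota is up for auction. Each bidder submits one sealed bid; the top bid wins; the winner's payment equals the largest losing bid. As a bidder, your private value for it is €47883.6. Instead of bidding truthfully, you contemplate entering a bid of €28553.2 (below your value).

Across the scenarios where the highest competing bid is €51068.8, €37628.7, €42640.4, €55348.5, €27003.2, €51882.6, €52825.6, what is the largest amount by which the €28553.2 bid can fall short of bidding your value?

€10254.9

€51068.8: same outcome either way → loss €0.
€37628.7: truthful gives €10254.9, deviation gives €0 → loss €10254.9.
€42640.4: truthful gives €5243.2, deviation gives €0 → loss €5243.2.
€55348.5: same outcome either way → loss €0.
€27003.2: same outcome either way → loss €0.
€51882.6: same outcome either way → loss €0.
€52825.6: same outcome either way → loss €0.
Maximum loss: €10254.9.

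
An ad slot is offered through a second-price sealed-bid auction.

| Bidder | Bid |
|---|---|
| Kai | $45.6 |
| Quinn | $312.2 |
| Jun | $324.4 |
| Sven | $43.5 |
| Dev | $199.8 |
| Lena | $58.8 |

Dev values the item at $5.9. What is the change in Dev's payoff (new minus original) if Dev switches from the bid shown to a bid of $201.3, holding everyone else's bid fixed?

$0

The highest bid among the other bidders is $324.4; Dev's bid doesn't change that.
Original bid $199.8: Dev is not highest (top rival bid is $324.4); payoff $0.
Alternative bid $201.3: Dev is not highest (top rival bid is $324.4); payoff $0.
Change in payoff = $0 − ($0) = $0.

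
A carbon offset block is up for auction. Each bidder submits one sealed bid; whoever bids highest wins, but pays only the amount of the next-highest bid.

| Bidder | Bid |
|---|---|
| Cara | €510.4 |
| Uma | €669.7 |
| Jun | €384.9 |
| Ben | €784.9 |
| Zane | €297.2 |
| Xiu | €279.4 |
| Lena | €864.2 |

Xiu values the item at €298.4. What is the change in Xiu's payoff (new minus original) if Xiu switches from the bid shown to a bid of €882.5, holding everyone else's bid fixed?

−€565.8

The highest bid among the other bidders is €864.2; Xiu's bid doesn't change that.
Original bid €279.4: Xiu is not highest (top rival bid is €864.2); payoff €0.
Alternative bid €882.5: Xiu is highest, pays the top rival bid €864.2; payoff €298.4 − €864.2 = −€565.8.
Change in payoff = −€565.8 − (€0) = −€565.8.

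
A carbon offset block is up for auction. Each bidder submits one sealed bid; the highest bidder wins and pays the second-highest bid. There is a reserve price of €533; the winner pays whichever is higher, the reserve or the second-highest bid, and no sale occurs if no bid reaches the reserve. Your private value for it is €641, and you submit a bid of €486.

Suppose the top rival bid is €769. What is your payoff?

Your bid €486 is below the highest competing bid €769, so you lose. Payoff €0.

€0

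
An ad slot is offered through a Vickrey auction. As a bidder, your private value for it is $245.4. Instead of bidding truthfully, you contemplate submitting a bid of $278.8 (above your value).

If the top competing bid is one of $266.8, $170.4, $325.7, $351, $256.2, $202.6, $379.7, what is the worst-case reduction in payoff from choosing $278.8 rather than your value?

$266.8: truthful gives $0, deviation gives −$21.4 → loss $21.4.
$170.4: same outcome either way → loss $0.
$325.7: same outcome either way → loss $0.
$351: same outcome either way → loss $0.
$256.2: truthful gives $0, deviation gives −$10.8 → loss $10.8.
$202.6: same outcome either way → loss $0.
$379.7: same outcome either way → loss $0.
Maximum loss: $21.4.

$21.4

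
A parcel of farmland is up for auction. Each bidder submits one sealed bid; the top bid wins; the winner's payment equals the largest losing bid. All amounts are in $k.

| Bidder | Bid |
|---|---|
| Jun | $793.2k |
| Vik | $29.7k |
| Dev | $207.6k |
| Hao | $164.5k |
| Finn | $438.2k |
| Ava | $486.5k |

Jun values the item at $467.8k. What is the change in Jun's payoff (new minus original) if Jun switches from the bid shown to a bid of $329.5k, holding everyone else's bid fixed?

The highest bid among the other bidders is $486.5k; Jun's bid doesn't change that.
Original bid $793.2k: Jun is highest, pays the top rival bid $486.5k; payoff $467.8k − $486.5k = −$18.7k.
Alternative bid $329.5k: Jun is not highest (top rival bid is $486.5k); payoff $0k.
Change in payoff = $0k − (−$18.7k) = $18.7k.

$18.7k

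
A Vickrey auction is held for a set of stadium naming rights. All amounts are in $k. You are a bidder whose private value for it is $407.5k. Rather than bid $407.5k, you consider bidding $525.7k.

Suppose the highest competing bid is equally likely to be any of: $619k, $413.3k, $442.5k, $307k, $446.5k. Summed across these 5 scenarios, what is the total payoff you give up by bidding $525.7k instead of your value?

The deviation costs you only when the competing bid falls strictly between $407.5k and $525.7k; elsewhere both bids give the same outcome.
$619k: outcomes coincide → loss $0k.
$413.3k: truthful payoff $0k, deviation payoff −$5.8k → loss $5.8k.
$442.5k: truthful payoff $0k, deviation payoff −$35k → loss $35k.
$307k: outcomes coincide → loss $0k.
$446.5k: truthful payoff $0k, deviation payoff −$39k → loss $39k.
Total loss = $5.8k + $35k + $39k = $79.8k.

$79.8k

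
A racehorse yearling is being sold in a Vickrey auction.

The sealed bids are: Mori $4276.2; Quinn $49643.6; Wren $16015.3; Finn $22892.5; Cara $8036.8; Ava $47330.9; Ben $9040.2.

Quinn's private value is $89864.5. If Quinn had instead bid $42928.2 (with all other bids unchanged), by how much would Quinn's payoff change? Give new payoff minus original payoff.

−$42533.6

The highest bid among the other bidders is $47330.9; Quinn's bid doesn't change that.
Original bid $49643.6: Quinn is highest, pays the top rival bid $47330.9; payoff $89864.5 − $47330.9 = $42533.6.
Alternative bid $42928.2: Quinn is not highest (top rival bid is $47330.9); payoff $0.
Change in payoff = $0 − ($42533.6) = −$42533.6.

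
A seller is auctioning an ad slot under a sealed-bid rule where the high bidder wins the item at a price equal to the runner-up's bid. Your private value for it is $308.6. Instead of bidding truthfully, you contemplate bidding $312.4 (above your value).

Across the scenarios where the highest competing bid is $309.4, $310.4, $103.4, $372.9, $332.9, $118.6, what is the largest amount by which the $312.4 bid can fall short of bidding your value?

$309.4: truthful gives $0, deviation gives −$0.8 → loss $0.8.
$310.4: truthful gives $0, deviation gives −$1.8 → loss $1.8.
$103.4: same outcome either way → loss $0.
$372.9: same outcome either way → loss $0.
$332.9: same outcome either way → loss $0.
$118.6: same outcome either way → loss $0.
Maximum loss: $1.8.

$1.8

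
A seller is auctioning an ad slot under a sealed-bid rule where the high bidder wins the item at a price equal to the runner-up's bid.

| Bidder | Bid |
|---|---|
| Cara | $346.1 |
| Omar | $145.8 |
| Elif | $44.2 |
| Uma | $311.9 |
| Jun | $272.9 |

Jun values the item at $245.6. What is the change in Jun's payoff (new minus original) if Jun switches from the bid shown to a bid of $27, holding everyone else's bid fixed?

$0

The highest bid among the other bidders is $346.1; Jun's bid doesn't change that.
Original bid $272.9: Jun is not highest (top rival bid is $346.1); payoff $0.
Alternative bid $27: Jun is not highest (top rival bid is $346.1); payoff $0.
Change in payoff = $0 − ($0) = $0.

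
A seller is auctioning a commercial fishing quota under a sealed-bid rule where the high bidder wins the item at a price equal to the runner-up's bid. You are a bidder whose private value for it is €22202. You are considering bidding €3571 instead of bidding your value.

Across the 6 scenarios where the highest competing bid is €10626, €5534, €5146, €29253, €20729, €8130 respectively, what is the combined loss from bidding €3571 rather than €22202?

€60845

The deviation costs you only when the competing bid falls strictly between €3571 and €22202; elsewhere both bids give the same outcome.
€10626: truthful payoff €11576, deviation payoff €0 → loss €11576.
€5534: truthful payoff €16668, deviation payoff €0 → loss €16668.
€5146: truthful payoff €17056, deviation payoff €0 → loss €17056.
€29253: outcomes coincide → loss €0.
€20729: truthful payoff €1473, deviation payoff €0 → loss €1473.
€8130: truthful payoff €14072, deviation payoff €0 → loss €14072.
Total loss = €11576 + €16668 + €17056 + €1473 + €14072 = €60845.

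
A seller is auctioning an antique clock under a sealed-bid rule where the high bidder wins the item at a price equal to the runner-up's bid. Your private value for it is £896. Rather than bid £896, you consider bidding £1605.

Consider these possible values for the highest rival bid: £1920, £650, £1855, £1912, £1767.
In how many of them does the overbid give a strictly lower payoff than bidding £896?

0

The deviation hurts exactly when the highest competing bid lies strictly between £896 and £1605 — overbidding then wins at a price above your value.
£1920: above both → same outcome either way.
£650: below both → same outcome either way.
£1855: above both → same outcome either way.
£1912: above both → same outcome either way.
£1767: above both → same outcome either way.
Count: 0.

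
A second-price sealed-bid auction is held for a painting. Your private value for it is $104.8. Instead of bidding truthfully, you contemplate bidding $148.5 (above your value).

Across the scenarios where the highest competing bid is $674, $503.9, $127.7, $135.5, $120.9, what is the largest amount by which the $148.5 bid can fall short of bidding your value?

$30.7

$674: same outcome either way → loss $0.
$503.9: same outcome either way → loss $0.
$127.7: truthful gives $0, deviation gives −$22.9 → loss $22.9.
$135.5: truthful gives $0, deviation gives −$30.7 → loss $30.7.
$120.9: truthful gives $0, deviation gives −$16.1 → loss $16.1.
Maximum loss: $30.7.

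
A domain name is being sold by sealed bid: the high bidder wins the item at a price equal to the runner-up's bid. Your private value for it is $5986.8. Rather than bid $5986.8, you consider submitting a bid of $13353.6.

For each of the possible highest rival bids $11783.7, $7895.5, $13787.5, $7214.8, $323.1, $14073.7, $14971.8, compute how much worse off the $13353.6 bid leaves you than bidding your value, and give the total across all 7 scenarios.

$8933.6

The deviation costs you only when the competing bid falls strictly between $5986.8 and $13353.6; elsewhere both bids give the same outcome.
$11783.7: truthful payoff $0, deviation payoff −$5796.9 → loss $5796.9.
$7895.5: truthful payoff $0, deviation payoff −$1908.7 → loss $1908.7.
$13787.5: outcomes coincide → loss $0.
$7214.8: truthful payoff $0, deviation payoff −$1228 → loss $1228.
$323.1: outcomes coincide → loss $0.
$14073.7: outcomes coincide → loss $0.
$14971.8: outcomes coincide → loss $0.
Total loss = $5796.9 + $1908.7 + $1228 = $8933.6.
In a second-price auction your bid sets only whether you win, not what you pay, so bidding your true value is weakly dominant.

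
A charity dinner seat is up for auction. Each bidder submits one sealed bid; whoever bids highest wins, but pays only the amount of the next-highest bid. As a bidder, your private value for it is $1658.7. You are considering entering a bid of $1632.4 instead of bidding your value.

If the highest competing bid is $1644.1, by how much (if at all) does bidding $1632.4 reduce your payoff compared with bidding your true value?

$14.6

Bidding your value $1658.7: you win (since $1658.7 > $1644.1) and pay $1644.1. Payoff $14.6.
Bidding $1632.4: you lose. Payoff $0.
The competing bid $1644.1 lies between your shaded bid and your value, so underbidding forfeits an item you could have won at a profitable price.
Loss from deviating = $14.6 − ($0) = $14.6.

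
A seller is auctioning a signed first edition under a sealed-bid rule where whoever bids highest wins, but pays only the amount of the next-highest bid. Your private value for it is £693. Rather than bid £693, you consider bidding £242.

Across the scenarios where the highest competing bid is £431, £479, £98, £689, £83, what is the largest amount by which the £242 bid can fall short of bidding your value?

£431: truthful gives £262, deviation gives £0 → loss £262.
£479: truthful gives £214, deviation gives £0 → loss £214.
£98: same outcome either way → loss £0.
£689: truthful gives £4, deviation gives £0 → loss £4.
£83: same outcome either way → loss £0.
Maximum loss: £262.

£262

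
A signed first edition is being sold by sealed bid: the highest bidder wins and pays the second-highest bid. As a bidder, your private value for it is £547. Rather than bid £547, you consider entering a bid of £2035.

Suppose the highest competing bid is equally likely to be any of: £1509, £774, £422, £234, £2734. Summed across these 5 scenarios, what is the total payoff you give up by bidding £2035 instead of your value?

The deviation costs you only when the competing bid falls strictly between £547 and £2035; elsewhere both bids give the same outcome.
£1509: truthful payoff £0, deviation payoff −£962 → loss £962.
£774: truthful payoff £0, deviation payoff −£227 → loss £227.
£422: outcomes coincide → loss £0.
£234: outcomes coincide → loss £0.
£2734: outcomes coincide → loss £0.
Total loss = £962 + £227 = £1189.

£1189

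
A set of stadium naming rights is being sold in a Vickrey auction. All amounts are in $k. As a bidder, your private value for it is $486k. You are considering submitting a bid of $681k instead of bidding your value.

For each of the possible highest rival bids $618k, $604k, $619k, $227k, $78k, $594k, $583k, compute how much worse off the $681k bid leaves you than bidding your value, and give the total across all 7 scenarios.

The deviation costs you only when the competing bid falls strictly between $486k and $681k; elsewhere both bids give the same outcome.
$618k: truthful payoff $0k, deviation payoff −$132k → loss $132k.
$604k: truthful payoff $0k, deviation payoff −$118k → loss $118k.
$619k: truthful payoff $0k, deviation payoff −$133k → loss $133k.
$227k: outcomes coincide → loss $0k.
$78k: outcomes coincide → loss $0k.
$594k: truthful payoff $0k, deviation payoff −$108k → loss $108k.
$583k: truthful payoff $0k, deviation payoff −$97k → loss $97k.
Total loss = $132k + $118k + $133k + $108k + $97k = $588k.

$588k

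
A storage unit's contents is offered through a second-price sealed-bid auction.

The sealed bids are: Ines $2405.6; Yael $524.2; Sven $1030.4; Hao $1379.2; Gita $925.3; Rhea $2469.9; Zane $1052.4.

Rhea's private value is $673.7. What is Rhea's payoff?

Highest bid: Rhea at $2469.9, so Rhea wins.
Second-highest bid: Ines at $2405.6 — that is the price the winner pays.
Rhea's payoff = value − price = $673.7 − $2405.6 = −$1731.9.

−$1731.9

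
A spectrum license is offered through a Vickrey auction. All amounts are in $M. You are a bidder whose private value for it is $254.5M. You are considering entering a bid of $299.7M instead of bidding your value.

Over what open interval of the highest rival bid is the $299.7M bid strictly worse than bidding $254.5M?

($254.5M, $299.7M)

If the competing bid is below $254.5M, both bids win at the same price — no difference.
If it is above $299.7M, both bids lose — no difference.
If it lies strictly between $254.5M and $299.7M, bidding your value loses (payoff 0) while bidding $299.7M wins at a price above your value (payoff negative).
So the deviation strictly hurts on the open interval ($254.5M, $299.7M).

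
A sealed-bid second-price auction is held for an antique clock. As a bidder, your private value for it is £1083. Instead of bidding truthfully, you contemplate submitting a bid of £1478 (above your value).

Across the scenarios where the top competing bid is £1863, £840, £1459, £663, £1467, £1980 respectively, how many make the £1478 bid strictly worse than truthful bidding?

2

The deviation hurts exactly when the highest competing bid lies strictly between £1083 and £1478 — overbidding then wins at a price above your value.
£1863: above both → same outcome either way.
£840: below both → same outcome either way.
£1459: inside the interval → strictly worse (loss £376).
£663: below both → same outcome either way.
£1467: inside the interval → strictly worse (loss £384).
£1980: above both → same outcome either way.
Count: 2.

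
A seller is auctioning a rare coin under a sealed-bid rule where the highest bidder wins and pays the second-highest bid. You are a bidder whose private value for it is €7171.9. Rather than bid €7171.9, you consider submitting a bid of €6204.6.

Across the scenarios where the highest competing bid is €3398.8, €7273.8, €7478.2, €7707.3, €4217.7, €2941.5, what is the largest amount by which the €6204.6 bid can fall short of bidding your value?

€3398.8: same outcome either way → loss €0.
€7273.8: same outcome either way → loss €0.
€7478.2: same outcome either way → loss €0.
€7707.3: same outcome either way → loss €0.
€4217.7: same outcome either way → loss €0.
€2941.5: same outcome either way → loss €0.
Maximum loss: €0.

€0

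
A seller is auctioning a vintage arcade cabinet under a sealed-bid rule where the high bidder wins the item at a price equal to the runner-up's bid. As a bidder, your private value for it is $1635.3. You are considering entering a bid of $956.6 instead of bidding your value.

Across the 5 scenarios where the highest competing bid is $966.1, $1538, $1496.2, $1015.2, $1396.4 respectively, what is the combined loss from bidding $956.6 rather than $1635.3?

The deviation costs you only when the competing bid falls strictly between $956.6 and $1635.3; elsewhere both bids give the same outcome.
$966.1: truthful payoff $669.2, deviation payoff $0 → loss $669.2.
$1538: truthful payoff $97.3, deviation payoff $0 → loss $97.3.
$1496.2: truthful payoff $139.1, deviation payoff $0 → loss $139.1.
$1015.2: truthful payoff $620.1, deviation payoff $0 → loss $620.1.
$1396.4: truthful payoff $238.9, deviation payoff $0 → loss $238.9.
Total loss = $669.2 + $97.3 + $139.1 + $620.1 + $238.9 = $1764.6.

$1764.6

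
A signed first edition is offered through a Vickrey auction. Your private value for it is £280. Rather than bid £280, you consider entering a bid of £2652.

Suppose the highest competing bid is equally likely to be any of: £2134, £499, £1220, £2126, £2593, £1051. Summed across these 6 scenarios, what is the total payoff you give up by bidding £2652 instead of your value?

The deviation costs you only when the competing bid falls strictly between £280 and £2652; elsewhere both bids give the same outcome.
£2134: truthful payoff £0, deviation payoff −£1854 → loss £1854.
£499: truthful payoff £0, deviation payoff −£219 → loss £219.
£1220: truthful payoff £0, deviation payoff −£940 → loss £940.
£2126: truthful payoff £0, deviation payoff −£1846 → loss £1846.
£2593: truthful payoff £0, deviation payoff −£2313 → loss £2313.
£1051: truthful payoff £0, deviation payoff −£771 → loss £771.
Total loss = £1854 + £219 + £940 + £1846 + £2313 + £771 = £7943.

£7943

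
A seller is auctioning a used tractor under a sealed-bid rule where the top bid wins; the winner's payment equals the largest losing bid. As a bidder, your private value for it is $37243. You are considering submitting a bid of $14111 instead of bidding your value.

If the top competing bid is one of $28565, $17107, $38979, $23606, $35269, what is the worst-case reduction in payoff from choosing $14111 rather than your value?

$28565: truthful gives $8678, deviation gives $0 → loss $8678.
$17107: truthful gives $20136, deviation gives $0 → loss $20136.
$38979: same outcome either way → loss $0.
$23606: truthful gives $13637, deviation gives $0 → loss $13637.
$35269: truthful gives $1974, deviation gives $0 → loss $1974.
Maximum loss: $20136.

$20136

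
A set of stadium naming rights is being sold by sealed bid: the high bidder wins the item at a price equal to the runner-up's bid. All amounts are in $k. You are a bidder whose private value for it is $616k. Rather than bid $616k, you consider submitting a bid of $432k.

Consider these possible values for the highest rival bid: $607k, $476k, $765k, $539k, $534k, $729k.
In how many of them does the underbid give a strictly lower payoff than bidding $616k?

4

The deviation hurts exactly when the highest competing bid lies strictly between $432k and $616k — underbidding then forfeits a profitable win.
$607k: inside the interval → strictly worse (loss $9k).
$476k: inside the interval → strictly worse (loss $140k).
$765k: above both → same outcome either way.
$539k: inside the interval → strictly worse (loss $77k).
$534k: inside the interval → strictly worse (loss $82k).
$729k: above both → same outcome either way.
Count: 4.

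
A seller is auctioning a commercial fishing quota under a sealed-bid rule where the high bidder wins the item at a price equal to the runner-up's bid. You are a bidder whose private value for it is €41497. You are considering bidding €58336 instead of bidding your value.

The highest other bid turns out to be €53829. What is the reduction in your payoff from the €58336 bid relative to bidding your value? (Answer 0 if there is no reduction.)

€12332

Bidding your value €41497: you lose (since €41497 < €53829). Payoff €0.
Bidding €58336: you win and pay €53829. Payoff €41497 − €53829 = −€12332.
The competing bid €53829 lies between your value and your inflated bid, so overbidding wins an item priced above your value.
Loss from deviating = €0 − (−€12332) = €12332.
In a second-price auction your bid sets only whether you win, not what you pay, so bidding your true value is weakly dominant.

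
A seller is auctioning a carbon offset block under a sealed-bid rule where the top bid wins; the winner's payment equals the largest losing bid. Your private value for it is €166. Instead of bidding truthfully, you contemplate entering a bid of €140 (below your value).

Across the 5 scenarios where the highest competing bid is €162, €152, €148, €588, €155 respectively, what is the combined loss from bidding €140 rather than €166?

The deviation costs you only when the competing bid falls strictly between €140 and €166; elsewhere both bids give the same outcome.
€162: truthful payoff €4, deviation payoff €0 → loss €4.
€152: truthful payoff €14, deviation payoff €0 → loss €14.
€148: truthful payoff €18, deviation payoff €0 → loss €18.
€588: outcomes coincide → loss €0.
€155: truthful payoff €11, deviation payoff €0 → loss €11.
Total loss = €4 + €14 + €18 + €11 = €47.

€47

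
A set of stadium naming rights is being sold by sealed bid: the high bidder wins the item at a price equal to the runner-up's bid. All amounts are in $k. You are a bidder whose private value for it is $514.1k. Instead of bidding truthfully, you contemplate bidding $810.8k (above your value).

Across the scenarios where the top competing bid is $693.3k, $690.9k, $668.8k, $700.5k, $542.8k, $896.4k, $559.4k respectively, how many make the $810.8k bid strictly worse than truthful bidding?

6

The deviation hurts exactly when the highest competing bid lies strictly between $514.1k and $810.8k — overbidding then wins at a price above your value.
$693.3k: inside the interval → strictly worse (loss $179.2k).
$690.9k: inside the interval → strictly worse (loss $176.8k).
$668.8k: inside the interval → strictly worse (loss $154.7k).
$700.5k: inside the interval → strictly worse (loss $186.4k).
$542.8k: inside the interval → strictly worse (loss $28.7k).
$896.4k: above both → same outcome either way.
$559.4k: inside the interval → strictly worse (loss $45.3k).
Count: 6.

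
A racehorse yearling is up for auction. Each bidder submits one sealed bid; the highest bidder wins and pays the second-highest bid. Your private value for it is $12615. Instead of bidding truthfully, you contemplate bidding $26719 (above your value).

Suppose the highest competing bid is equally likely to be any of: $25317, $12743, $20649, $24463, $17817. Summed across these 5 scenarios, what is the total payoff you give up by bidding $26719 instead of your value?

$37914

The deviation costs you only when the competing bid falls strictly between $12615 and $26719; elsewhere both bids give the same outcome.
$25317: truthful payoff $0, deviation payoff −$12702 → loss $12702.
$12743: truthful payoff $0, deviation payoff −$128 → loss $128.
$20649: truthful payoff $0, deviation payoff −$8034 → loss $8034.
$24463: truthful payoff $0, deviation payoff −$11848 → loss $11848.
$17817: truthful payoff $0, deviation payoff −$5202 → loss $5202.
Total loss = $12702 + $128 + $8034 + $11848 + $5202 = $37914.
In a second-price auction your bid sets only whether you win, not what you pay, so bidding your true value is weakly dominant.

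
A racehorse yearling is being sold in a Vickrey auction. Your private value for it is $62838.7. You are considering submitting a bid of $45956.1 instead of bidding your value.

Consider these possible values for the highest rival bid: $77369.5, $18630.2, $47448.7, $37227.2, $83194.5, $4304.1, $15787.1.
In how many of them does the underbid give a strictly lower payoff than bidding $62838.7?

The deviation hurts exactly when the highest competing bid lies strictly between $45956.1 and $62838.7 — underbidding then forfeits a profitable win.
$77369.5: above both → same outcome either way.
$18630.2: below both → same outcome either way.
$47448.7: inside the interval → strictly worse (loss $15390).
$37227.2: below both → same outcome either way.
$83194.5: above both → same outcome either way.
$4304.1: below both → same outcome either way.
$15787.1: below both → same outcome either way.
Count: 1.

1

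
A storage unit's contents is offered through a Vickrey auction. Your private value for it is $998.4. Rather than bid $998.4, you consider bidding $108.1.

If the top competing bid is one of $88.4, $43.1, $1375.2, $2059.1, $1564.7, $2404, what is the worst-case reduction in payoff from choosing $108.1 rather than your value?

$0

$88.4: same outcome either way → loss $0.
$43.1: same outcome either way → loss $0.
$1375.2: same outcome either way → loss $0.
$2059.1: same outcome either way → loss $0.
$1564.7: same outcome either way → loss $0.
$2404: same outcome either way → loss $0.
Maximum loss: $0.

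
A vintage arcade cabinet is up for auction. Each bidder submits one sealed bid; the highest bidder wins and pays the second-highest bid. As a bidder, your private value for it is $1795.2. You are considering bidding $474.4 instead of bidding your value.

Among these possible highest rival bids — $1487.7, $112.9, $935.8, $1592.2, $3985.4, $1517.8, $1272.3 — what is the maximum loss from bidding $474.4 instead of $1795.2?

$859.4

$1487.7: truthful gives $307.5, deviation gives $0 → loss $307.5.
$112.9: same outcome either way → loss $0.
$935.8: truthful gives $859.4, deviation gives $0 → loss $859.4.
$1592.2: truthful gives $203, deviation gives $0 → loss $203.
$3985.4: same outcome either way → loss $0.
$1517.8: truthful gives $277.4, deviation gives $0 → loss $277.4.
$1272.3: truthful gives $522.9, deviation gives $0 → loss $522.9.
Maximum loss: $859.4.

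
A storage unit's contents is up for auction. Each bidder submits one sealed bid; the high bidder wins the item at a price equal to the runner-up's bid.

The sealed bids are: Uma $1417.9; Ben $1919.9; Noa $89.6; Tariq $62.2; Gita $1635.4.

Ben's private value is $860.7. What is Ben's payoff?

−$774.7

Highest bid: Ben at $1919.9, so Ben wins.
Second-highest bid: Gita at $1635.4 — that is the price the winner pays.
Ben's payoff = value − price = $860.7 − $1635.4 = −$774.7.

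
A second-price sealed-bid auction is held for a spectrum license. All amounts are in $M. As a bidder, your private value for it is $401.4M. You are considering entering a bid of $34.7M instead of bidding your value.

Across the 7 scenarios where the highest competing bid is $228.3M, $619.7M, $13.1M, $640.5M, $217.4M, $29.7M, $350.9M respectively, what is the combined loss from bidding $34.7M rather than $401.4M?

The deviation costs you only when the competing bid falls strictly between $34.7M and $401.4M; elsewhere both bids give the same outcome.
$228.3M: truthful payoff $173.1M, deviation payoff $0M → loss $173.1M.
$619.7M: outcomes coincide → loss $0M.
$13.1M: outcomes coincide → loss $0M.
$640.5M: outcomes coincide → loss $0M.
$217.4M: truthful payoff $184M, deviation payoff $0M → loss $184M.
$29.7M: outcomes coincide → loss $0M.
$350.9M: truthful payoff $50.5M, deviation payoff $0M → loss $50.5M.
Total loss = $173.1M + $184M + $50.5M = $407.6M.

$407.6M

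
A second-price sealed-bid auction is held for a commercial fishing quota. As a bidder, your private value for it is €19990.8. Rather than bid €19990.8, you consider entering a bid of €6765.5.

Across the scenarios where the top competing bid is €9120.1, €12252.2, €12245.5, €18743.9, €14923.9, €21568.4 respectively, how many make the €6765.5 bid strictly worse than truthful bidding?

5

The deviation hurts exactly when the highest competing bid lies strictly between €6765.5 and €19990.8 — underbidding then forfeits a profitable win.
€9120.1: inside the interval → strictly worse (loss €10870.7).
€12252.2: inside the interval → strictly worse (loss €7738.6).
€12245.5: inside the interval → strictly worse (loss €7745.3).
€18743.9: inside the interval → strictly worse (loss €1246.9).
€14923.9: inside the interval → strictly worse (loss €5066.9).
€21568.4: above both → same outcome either way.
Count: 5.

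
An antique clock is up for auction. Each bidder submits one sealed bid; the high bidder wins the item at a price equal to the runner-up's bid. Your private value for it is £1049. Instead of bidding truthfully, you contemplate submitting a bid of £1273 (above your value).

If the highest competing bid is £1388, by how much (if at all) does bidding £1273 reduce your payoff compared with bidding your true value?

£0

Bidding your value £1049: you lose (since £1049 < £1388). Payoff £0.
Bidding £1273: you lose. Payoff £0.
Difference = £0 − £0 = £0; both bids lead to the same outcome because the competing bid is above both your value and your alternative bid.
Truthful bidding weakly dominates here: raising your bid can only win items priced above your value, and lowering it can only forfeit items priced below.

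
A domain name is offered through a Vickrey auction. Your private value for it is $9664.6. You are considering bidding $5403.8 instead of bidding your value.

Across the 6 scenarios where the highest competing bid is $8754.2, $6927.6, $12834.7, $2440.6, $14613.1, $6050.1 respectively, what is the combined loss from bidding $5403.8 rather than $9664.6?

$7261.9

The deviation costs you only when the competing bid falls strictly between $5403.8 and $9664.6; elsewhere both bids give the same outcome.
$8754.2: truthful payoff $910.4, deviation payoff $0 → loss $910.4.
$6927.6: truthful payoff $2737, deviation payoff $0 → loss $2737.
$12834.7: outcomes coincide → loss $0.
$2440.6: outcomes coincide → loss $0.
$14613.1: outcomes coincide → loss $0.
$6050.1: truthful payoff $3614.5, deviation payoff $0 → loss $3614.5.
Total loss = $910.4 + $2737 + $3614.5 = $7261.9.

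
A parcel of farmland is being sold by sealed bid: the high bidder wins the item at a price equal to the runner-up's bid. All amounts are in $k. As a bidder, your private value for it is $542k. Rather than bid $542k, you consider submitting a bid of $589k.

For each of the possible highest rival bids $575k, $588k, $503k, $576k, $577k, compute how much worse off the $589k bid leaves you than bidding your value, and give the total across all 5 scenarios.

$148k

The deviation costs you only when the competing bid falls strictly between $542k and $589k; elsewhere both bids give the same outcome.
$575k: truthful payoff $0k, deviation payoff −$33k → loss $33k.
$588k: truthful payoff $0k, deviation payoff −$46k → loss $46k.
$503k: outcomes coincide → loss $0k.
$576k: truthful payoff $0k, deviation payoff −$34k → loss $34k.
$577k: truthful payoff $0k, deviation payoff −$35k → loss $35k.
Total loss = $33k + $46k + $34k + $35k = $148k.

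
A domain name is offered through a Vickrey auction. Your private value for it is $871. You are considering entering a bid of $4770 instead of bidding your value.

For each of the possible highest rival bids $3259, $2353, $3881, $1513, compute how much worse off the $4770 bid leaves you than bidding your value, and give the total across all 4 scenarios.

$7522

The deviation costs you only when the competing bid falls strictly between $871 and $4770; elsewhere both bids give the same outcome.
$3259: truthful payoff $0, deviation payoff −$2388 → loss $2388.
$2353: truthful payoff $0, deviation payoff −$1482 → loss $1482.
$3881: truthful payoff $0, deviation payoff −$3010 → loss $3010.
$1513: truthful payoff $0, deviation payoff −$642 → loss $642.
Total loss = $2388 + $1482 + $3010 + $642 = $7522.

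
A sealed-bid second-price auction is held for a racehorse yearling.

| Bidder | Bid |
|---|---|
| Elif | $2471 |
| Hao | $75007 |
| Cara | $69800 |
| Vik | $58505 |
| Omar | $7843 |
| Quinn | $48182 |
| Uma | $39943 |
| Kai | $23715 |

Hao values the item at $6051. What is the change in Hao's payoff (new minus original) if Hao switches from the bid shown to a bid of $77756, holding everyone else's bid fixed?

$0

The highest bid among the other bidders is $69800; Hao's bid doesn't change that.
Original bid $75007: Hao is highest, pays the top rival bid $69800; payoff $6051 − $69800 = −$63749.
Alternative bid $77756: Hao is highest, pays the top rival bid $69800; payoff $6051 − $69800 = −$63749.
Change in payoff = −$63749 − (−$63749) = $0.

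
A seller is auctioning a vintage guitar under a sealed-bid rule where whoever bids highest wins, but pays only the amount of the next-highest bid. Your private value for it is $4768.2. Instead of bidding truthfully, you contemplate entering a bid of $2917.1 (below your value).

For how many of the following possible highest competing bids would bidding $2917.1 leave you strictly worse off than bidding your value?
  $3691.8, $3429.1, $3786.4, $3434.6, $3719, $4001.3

The deviation hurts exactly when the highest competing bid lies strictly between $2917.1 and $4768.2 — underbidding then forfeits a profitable win.
$3691.8: inside the interval → strictly worse (loss $1076.4).
$3429.1: inside the interval → strictly worse (loss $1339.1).
$3786.4: inside the interval → strictly worse (loss $981.8).
$3434.6: inside the interval → strictly worse (loss $1333.6).
$3719: inside the interval → strictly worse (loss $1049.2).
$4001.3: inside the interval → strictly worse (loss $766.9).
Count: 6.

6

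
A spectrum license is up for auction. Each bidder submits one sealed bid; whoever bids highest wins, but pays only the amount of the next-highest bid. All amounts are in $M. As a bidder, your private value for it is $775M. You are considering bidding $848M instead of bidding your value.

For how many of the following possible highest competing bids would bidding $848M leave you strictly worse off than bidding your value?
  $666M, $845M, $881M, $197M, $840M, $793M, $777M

The deviation hurts exactly when the highest competing bid lies strictly between $775M and $848M — overbidding then wins at a price above your value.
$666M: below both → same outcome either way.
$845M: inside the interval → strictly worse (loss $70M).
$881M: above both → same outcome either way.
$197M: below both → same outcome either way.
$840M: inside the interval → strictly worse (loss $65M).
$793M: inside the interval → strictly worse (loss $18M).
$777M: inside the interval → strictly worse (loss $2M).
Count: 4.

4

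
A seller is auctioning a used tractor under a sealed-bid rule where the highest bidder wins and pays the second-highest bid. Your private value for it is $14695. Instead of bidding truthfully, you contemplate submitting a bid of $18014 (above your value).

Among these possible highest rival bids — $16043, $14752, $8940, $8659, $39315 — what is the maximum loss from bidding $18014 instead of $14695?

$1348

$16043: truthful gives $0, deviation gives −$1348 → loss $1348.
$14752: truthful gives $0, deviation gives −$57 → loss $57.
$8940: same outcome either way → loss $0.
$8659: same outcome either way → loss $0.
$39315: same outcome either way → loss $0.
Maximum loss: $1348.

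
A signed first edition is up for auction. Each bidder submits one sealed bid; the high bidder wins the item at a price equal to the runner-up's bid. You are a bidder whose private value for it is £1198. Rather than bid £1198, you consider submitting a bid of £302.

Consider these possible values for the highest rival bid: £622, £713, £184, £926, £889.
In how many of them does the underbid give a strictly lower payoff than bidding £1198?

4

The deviation hurts exactly when the highest competing bid lies strictly between £302 and £1198 — underbidding then forfeits a profitable win.
£622: inside the interval → strictly worse (loss £576).
£713: inside the interval → strictly worse (loss £485).
£184: below both → same outcome either way.
£926: inside the interval → strictly worse (loss £272).
£889: inside the interval → strictly worse (loss £309).
Count: 4.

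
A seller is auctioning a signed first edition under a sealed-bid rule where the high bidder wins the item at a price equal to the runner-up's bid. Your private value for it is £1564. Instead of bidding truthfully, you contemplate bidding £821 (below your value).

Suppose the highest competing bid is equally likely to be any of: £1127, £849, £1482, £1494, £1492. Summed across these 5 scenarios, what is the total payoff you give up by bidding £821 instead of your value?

£1376

The deviation costs you only when the competing bid falls strictly between £821 and £1564; elsewhere both bids give the same outcome.
£1127: truthful payoff £437, deviation payoff £0 → loss £437.
£849: truthful payoff £715, deviation payoff £0 → loss £715.
£1482: truthful payoff £82, deviation payoff £0 → loss £82.
£1494: truthful payoff £70, deviation payoff £0 → loss £70.
£1492: truthful payoff £72, deviation payoff £0 → loss £72.
Total loss = £437 + £715 + £82 + £70 + £72 = £1376.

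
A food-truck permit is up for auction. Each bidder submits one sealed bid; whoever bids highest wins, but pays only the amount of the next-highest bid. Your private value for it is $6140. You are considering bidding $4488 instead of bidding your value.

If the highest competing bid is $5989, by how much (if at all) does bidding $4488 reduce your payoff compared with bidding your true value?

$151

Bidding your value $6140: you win (since $6140 > $5989) and pay $5989. Payoff $151.
Bidding $4488: you lose. Payoff $0.
The competing bid $5989 lies between your shaded bid and your value, so underbidding forfeits an item you could have won at a profitable price.
Loss from deviating = $151 − ($0) = $151.
In a second-price auction your bid sets only whether you win, not what you pay, so bidding your true value is weakly dominant.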